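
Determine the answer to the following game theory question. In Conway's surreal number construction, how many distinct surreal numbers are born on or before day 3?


Day 0: {|} = 0 is born. Count = 1.
Day n: the number of surreal numbers born by day n is 2^(n+1) - 1.
By day 0: 2^1 - 1 = 1
By day 1: 2^2 - 1 = 3
By day 2: 2^3 - 1 = 7
By day 3: 2^4 - 1 = 15
By day 3: 15 surreal numbers.

15


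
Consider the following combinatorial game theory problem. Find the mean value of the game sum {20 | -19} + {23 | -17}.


G1 = {20 | -19}, G2 = {23 | -17}
Each is a switch {a | b} with numbers a > b; its mean value is (a + b)/2, and mean value is additive over game sums: m(G1 + G2) = m(G1) + m(G2).
Mean of G1 = (20 + (-19))/2 = 1/2 = 1/2
Mean of G2 = (23 + (-17))/2 = 6/2 = 3
Mean of G1 + G2 = 1/2 + 3 = 7/2

7/2


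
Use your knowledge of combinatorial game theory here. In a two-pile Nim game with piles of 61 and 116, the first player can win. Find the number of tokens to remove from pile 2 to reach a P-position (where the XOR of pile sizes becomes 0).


Piles: 61 and 116
Current XOR: 61 XOR 116 = 73 (non-zero, so this is an N-position).
To make the XOR zero, we need to find a move that balances the piles.
For pile 2 (size 116): target = 116 XOR 73 = 61
We reduce pile 2 from 116 to 61.
Tokens removed: 116 - 61 = 55
Verification: 61 XOR 61 = 0

55


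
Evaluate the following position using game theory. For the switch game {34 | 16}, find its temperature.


The game is {34 | 16}, a switch {a | b} with numbers a > b.
Cooling {a | b} by t gives {a - t | b + t}, which stops being hot when a - t = b + t, i.e. at t = (a - b)/2. So the temperature of a switch is (a - b)/2.
Temperature = (Left option - Right option) / 2
= (34 - (16)) / 2
= 18 / 2
= 9

9


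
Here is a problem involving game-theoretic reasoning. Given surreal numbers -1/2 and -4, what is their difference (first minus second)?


x = -1/2, y = -4
Converting to common denominator: 2
x = -1/2, y = -8/2
x - y = -1/2 - -4 = 7/2

7/2


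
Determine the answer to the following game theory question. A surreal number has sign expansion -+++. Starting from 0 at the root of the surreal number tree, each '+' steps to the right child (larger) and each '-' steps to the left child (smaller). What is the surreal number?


Sign expansion: -+++
Rule: track bounds (lo, hi), initially (-inf, +inf). On '+', the current value becomes lo and we move to the simplest number in (value, hi): value + 1 if hi = +inf, otherwise the midpoint (value + hi)/2. On '-', the current value becomes hi and we move to value - 1 if lo = -inf, otherwise the midpoint (lo + value)/2.
Start at 0.
Step 1: sign = -, move left. Bounds: (-inf, 0). Value = -1
Step 2: sign = +, move right. Bounds: (-1, 0). Value = -1/2
Step 3: sign = +, move right. Bounds: (-1/2, 0). Value = -1/4
Step 4: sign = +, move right. Bounds: (-1/4, 0). Value = -1/8
The surreal number with sign expansion -+++ is -1/8.

-1/8


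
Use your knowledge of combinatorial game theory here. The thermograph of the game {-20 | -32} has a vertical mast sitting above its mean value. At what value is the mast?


Game = {-20 | -32}, a switch {a | b} with numbers a > b.
Its thermograph has left wall a - t and right wall b + t, which meet at t = (a - b)/2, where both equal (a + b)/2. So the mast (mean value) is at (a + b)/2.
Mean = (-20 + (-32))/2 = -52/2 = -26

-26


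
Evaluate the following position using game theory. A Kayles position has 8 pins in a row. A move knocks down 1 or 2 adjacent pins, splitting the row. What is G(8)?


Kayles: a move removes 1 or 2 adjacent pins from a contiguous row.
Removing pins from a row of k leaves two independent rows (a, b) with a + b = k - 1 (one pin) or a + b = k - 2 (two pins); an end removal gives a = 0.
By Sprague-Grundy, G(k) = mex{ G(a) XOR G(b) } over all these splits. G(0) = 0.
G(1): splits (0,0):0^0=0 -> mex({0}) = 1
G(2): splits (0,1):0^1=1 (0,0):0^0=0 -> mex({0, 1}) = 2
G(3): splits (0,2):0^2=2 (1,1):1^1=0 (0,1):0^1=1 -> mex({0, 1, 2}) = 3
G(4): splits (0,3):0^3=3 (1,2):1^2=3 (0,2):0^2=2 (1,1):1^1=0 -> mex({0, 2, 3}) = 1
G(5): splits (0,4):0^1=1 (1,3):1^3=2 (2,2):2^2=0 (0,3):0^3=3 (1,2):1^2=3 -> mex({0, 1, 2, 3}) = 4
G(6) = mex({0, 1, 2, 4}) = 3
G(7) = mex({0, 1, 3, 4, 5}) = 2
G(8) = mex({0, 2, 3, 5, 6}) = 1
Therefore G(8) = 1.

1


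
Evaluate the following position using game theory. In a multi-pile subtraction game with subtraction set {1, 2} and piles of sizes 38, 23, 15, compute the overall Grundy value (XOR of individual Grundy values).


Subtraction set: {1, 2}
For this subtraction set, G(n) = n mod 3 (period = max + 1 = 3).
Pile 1 (size 38): G(38) = 38 mod 3 = 2
Pile 2 (size 23): G(23) = 23 mod 3 = 2
Pile 3 (size 15): G(15) = 15 mod 3 = 0
Total Grundy value = XOR of all: 2 XOR 2 XOR 0 = 0

0


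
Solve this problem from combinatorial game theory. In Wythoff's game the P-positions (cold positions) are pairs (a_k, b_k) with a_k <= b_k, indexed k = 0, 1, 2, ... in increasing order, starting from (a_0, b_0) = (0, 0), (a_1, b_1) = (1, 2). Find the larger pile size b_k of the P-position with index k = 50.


By Wythoff's theorem, a_k = floor(k * phi) and b_k = floor(k * phi^2) = a_k + k, where phi = (1 + sqrt(5))/2 is the golden ratio.
phi = (1 + sqrt(5))/2 = 1.618034
phi^2 = phi + 1 = 2.618034
k = 50
k * phi^2 = 50 * 2.618034 = 130.901699
b_50 = floor(k * phi^2) = 130 (check: a_50 + k = 80 + 50 = 130)

130


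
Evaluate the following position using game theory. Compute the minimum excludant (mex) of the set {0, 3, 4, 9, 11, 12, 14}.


Set = {0, 3, 4, 9, 11, 12, 14}
0 is in the set.
1 is NOT in the set. This is the mex.
mex = 1

1


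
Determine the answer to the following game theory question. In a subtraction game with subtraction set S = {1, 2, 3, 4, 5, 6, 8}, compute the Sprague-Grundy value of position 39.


The subtraction set is S = {1, 2, 3, 4, 5, 6, 8}.
G(k) = mex{ G(k - s) : s in S, s <= k }. We compute iteratively: G(0) = 0.
G(1) = mex({0}) = 1
G(2) = mex({0, 1}) = 2
G(3) = mex({0, 1, 2}) = 3
G(4) = mex({0, 1, 2, 3}) = 4
G(5) = mex({0, 1, 2, 3, 4}) = 5
G(6) = mex({0, 1, 2, 3, 4, 5}) = 6
G(7) = mex({1, 2, 3, 4, 5, 6}) = 0
G(8) = mex({0, 2, 3, 4, 5, 6}) = 1
G(9) = mex({0, 1, 3, 4, 5, 6}) = 2
G(10) = mex({0, 1, 2, 4, 5, 6}) = 3
G(11) = mex({0, 1, 2, 3, 5, 6}) = 4
G(12) = mex({0, 1, 2, 3, 4, 6}) = 5
G(13) = mex({0, 1, 2, 3, 4, 5}) = 6
G(14) = mex({1, 2, 3, 4, 5, 6}) = 0
Observe that G(7)..G(14) = 0, 1, 2, 3, 4, 5, 6, 0 repeats G(0)..G(7) = 0, 1, 2, 3, 4, 5, 6, 0.
For k >= max(S) = 8, G(k) is determined by the previous 8 values G(k-8)..G(k-1); a window of 8 consecutive values has recurred shifted by 7, so by induction G(k + 7) = G(k) for all k >= 0: the sequence is periodic from the start with period 7.
One period: G(0..6) = 0, 1, 2, 3, 4, 5, 6.
39 mod 7 = 4, so G(39) = G(4) = 4.

4


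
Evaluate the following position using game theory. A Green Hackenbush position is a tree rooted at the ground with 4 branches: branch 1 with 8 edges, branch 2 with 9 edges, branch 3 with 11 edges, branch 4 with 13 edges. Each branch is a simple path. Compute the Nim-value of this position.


The tree has 4 branches from the ground vertex.
In Green Hackenbush, the Nim-value of a simple path of length k is k.
Branch 1: length 8, Nim-value = 8
Branch 2: length 9, Nim-value = 9
Branch 3: length 11, Nim-value = 11
Branch 4: length 13, Nim-value = 13
Total Nim-value = XOR of all branch values:
0 XOR 8 = 8
8 XOR 9 = 1
1 XOR 11 = 10
10 XOR 13 = 7
Nim-value of the tree = 7

7


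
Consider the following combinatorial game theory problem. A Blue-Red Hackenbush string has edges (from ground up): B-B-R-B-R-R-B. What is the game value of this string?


Edges (from ground): B-B-R-B-R-R-B
By Berlekamp's sign-expansion rule, a Blue-Red Hackenbush stalk has the value of the surreal number whose sign sequence is the edge sequence with B -> + and R -> -.
Sign sequence: ++-+--+
Trace the sign expansion in the surreal number tree, starting from 0:
Edge 1: B (sign +) -> bounds (0, +inf), value = 1
Edge 2: B (sign +) -> bounds (1, +inf), value = 2
Edge 3: R (sign -) -> bounds (1, 2), value = 3/2
Edge 4: B (sign +) -> bounds (3/2, 2), value = 7/4
Edge 5: R (sign -) -> bounds (3/2, 7/4), value = 13/8
Edge 6: R (sign -) -> bounds (3/2, 13/8), value = 25/16
Edge 7: B (sign +) -> bounds (25/16, 13/8), value = 51/32
Game value = 51/32

51/32


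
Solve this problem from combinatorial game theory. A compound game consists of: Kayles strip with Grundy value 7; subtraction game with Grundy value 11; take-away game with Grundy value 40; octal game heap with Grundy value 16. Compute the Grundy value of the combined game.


By the Sprague-Grundy theorem, the Grundy value of a sum of games is the XOR of individual Grundy values.
Kayles strip: Grundy value = 7. Running XOR: 0 XOR 7 = 7
subtraction game: Grundy value = 11. Running XOR: 7 XOR 11 = 12
take-away game: Grundy value = 40. Running XOR: 12 XOR 40 = 36
octal game heap: Grundy value = 16. Running XOR: 36 XOR 16 = 52
The combined Grundy value is 52.

52


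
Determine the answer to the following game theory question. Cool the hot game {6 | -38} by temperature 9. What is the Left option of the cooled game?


Original game: {6 | -38} (a switch {a | b} with a > b).
Cooling by t (for t below the temperature (a - b)/2 = 22) taxes each move by t: {a | b} cooled by t is {a - t | b + t}.
Cooling amount: t = 9
Cooled Left option: 6 - 9 = -3
Cooled Right option: -38 + 9 = -29
Cooled game: {-3 | -29}
Left option = -3

-3


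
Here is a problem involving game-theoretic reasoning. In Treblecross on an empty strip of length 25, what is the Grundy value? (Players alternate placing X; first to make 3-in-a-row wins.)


Treblecross: place X on empty cells; 3-in-a-row wins.
Playing within two cells of an existing X lets the opponent win at once, so sensible play treats the cells i-2..i+2 around each X as dead. The player left with no safe cell loses, so this is a normal-play take-away game on strips of safe cells.
Placing X at cell i (0-indexed) of a strip of k safe cells leaves independent strips of sizes max(0, i-2) and max(0, k-i-3). Hence G(k) = mex{ G(max(0,i-2)) XOR G(max(0,k-i-3)) : 0 <= i < k }, with G(0) = 0.
G(1): splits (0,0):0^0=0 -> mex({0}) = 1
G(2): splits (0,0):0^0=0 -> mex({0}) = 1
G(3): splits (0,0):0^0=0 -> mex({0}) = 1
G(4): splits (0,1):0^1=1 (0,0):0^0=0 -> mex({0, 1}) = 2
G(5): splits (0,2):0^1=1 (0,1):0^1=1 (0,0):0^0=0 -> mex({0, 1}) = 2
G(6) = mex({1}) = 0
G(7) = mex({0, 1, 2}) = 3
G(8) = mex({0, 1, 2}) = 3
G(9) = mex({0, 2}) = 1
G(10) = mex({0, 2, 3}) = 1
G(11) = mex({0, 3}) = 1
G(12) = mex({1, 3}) = 0
G(13) = mex({0, 1, 2, 3}) = 4
G(14) = mex({0, 1, 2}) = 3
G(15) = mex({0, 1, 2}) = 3
G(16) = mex({0, 1, 2, 4}) = 3
G(17) = mex({0, 1, 3, 4}) = 2
G(18) = mex({0, 1, 3, 4}) = 2
G(19) = mex({0, 1, 3, 5}) = 2
G(20) = mex({0, 1, 2, 3, 5}) = 4
G(21) = mex({0, 1, 2, 3, 5}) = 4
G(22) = mex({1, 2, 6}) = 0
G(23) = mex({0, 1, 2, 3, 4, 6}) = 5
G(24) = mex({0, 1, 2, 3, 4}) = 5
G(25) = mex({0, 1, 3, 4, 7}) = 2
Therefore G(25) = 2.

2


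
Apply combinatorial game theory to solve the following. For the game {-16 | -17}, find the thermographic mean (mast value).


Game = {-16 | -17}, a switch {a | b} with numbers a > b.
Its thermograph has left wall a - t and right wall b + t, which meet at t = (a - b)/2, where both equal (a + b)/2. So the mast (mean value) is at (a + b)/2.
Mean = (-16 + (-17))/2 = -33/2 = -33/2

-33/2


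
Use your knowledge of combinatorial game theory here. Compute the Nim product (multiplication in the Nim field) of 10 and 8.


Nim multiplication is bilinear over XOR: (u XOR v) * w = (u*w) XOR (v*w).
So we split each operand into its bit components and XOR the pairwise Nim products.
10 = 2 + 8 (as XOR of powers of 2).
8 = 8 (as XOR of powers of 2).
Using the standard Nim-product table on single bits:
  2*2 = 3,   2*4 = 8,   2*8 = 12,
  4*4 = 6,   4*8 = 11,  8*8 = 13,
and  1*x = x (identity), k*l = l*k (commutative).
Pairwise Nim products:
  2 * 8 = 12
  8 * 8 = 13
XOR them: 12 XOR 13 = 1.
Result: 10 * 8 = 1 (in Nim).

1


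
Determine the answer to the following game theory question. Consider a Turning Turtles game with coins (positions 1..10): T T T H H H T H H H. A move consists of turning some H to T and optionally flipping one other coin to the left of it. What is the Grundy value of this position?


Coins: T T T H H H T H H H
Key fact: a single head at position k behaves exactly like a Nim heap of size k (turning it to T and optionally flipping a coin at j < k corresponds to moving the heap from k to j, or to 0), and heads combine as a disjunctive sum (two heads at the same place would cancel, matching j XOR j = 0). So the Nim-value is the XOR of the 1-indexed positions of the heads.
Face-up positions (1-indexed): [4, 5, 6, 8, 9, 10]
XOR 0 with 4: 0 XOR 4 = 4
XOR 4 with 5: 4 XOR 5 = 1
XOR 1 with 6: 1 XOR 6 = 7
XOR 7 with 8: 7 XOR 8 = 15
XOR 15 with 9: 15 XOR 9 = 6
XOR 6 with 10: 6 XOR 10 = 12
Nim-value = 12

12


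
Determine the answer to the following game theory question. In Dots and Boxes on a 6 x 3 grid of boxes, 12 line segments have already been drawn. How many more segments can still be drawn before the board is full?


Grid: 6 x 3 boxes, i.e. 7 rows and 4 columns of dots.
Horizontal edges: (rows + 1) * cols = 7 * 3 = 21
Vertical edges: rows * (cols + 1) = 6 * 4 = 24
Total edges: 21 + 24 = 45
Edges drawn: 12
Remaining: 45 - 12 = 33

33


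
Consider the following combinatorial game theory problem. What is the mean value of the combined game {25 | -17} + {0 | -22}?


G1 = {25 | -17}, G2 = {0 | -22}
Each is a switch {a | b} with numbers a > b; its mean value is (a + b)/2, and mean value is additive over game sums: m(G1 + G2) = m(G1) + m(G2).
Mean of G1 = (25 + (-17))/2 = 8/2 = 4
Mean of G2 = (0 + (-22))/2 = -22/2 = -11
Mean of G1 + G2 = 4 + -11 = -7

-7


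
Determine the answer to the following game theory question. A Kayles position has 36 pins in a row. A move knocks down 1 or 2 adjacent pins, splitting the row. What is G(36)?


Kayles: a move removes 1 or 2 adjacent pins from a contiguous row.
Removing pins from a row of k leaves two independent rows (a, b) with a + b = k - 1 (one pin) or a + b = k - 2 (two pins); an end removal gives a = 0.
By Sprague-Grundy, G(k) = mex{ G(a) XOR G(b) } over all these splits. G(0) = 0.
G(1): splits (0,0):0^0=0 -> mex({0}) = 1
G(2): splits (0,1):0^1=1 (0,0):0^0=0 -> mex({0, 1}) = 2
G(3): splits (0,2):0^2=2 (1,1):1^1=0 (0,1):0^1=1 -> mex({0, 1, 2}) = 3
G(4): splits (0,3):0^3=3 (1,2):1^2=3 (0,2):0^2=2 (1,1):1^1=0 -> mex({0, 2, 3}) = 1
G(5): splits (0,4):0^1=1 (1,3):1^3=2 (2,2):2^2=0 (0,3):0^3=3 (1,2):1^2=3 -> mex({0, 1, 2, 3}) = 4
G(6) = mex({0, 1, 2, 4}) = 3
G(7) = mex({0, 1, 3, 4, 5}) = 2
G(8) = mex({0, 2, 3, 5, 6}) = 1
G(9) = mex({0, 1, 2, 3, 6, 7}) = 4
G(10) = mex({0, 1, 3, 4, 5, 7}) = 2
G(11) = mex({0, 1, 2, 3, 4, 5}) = 6
G(12) = mex({0, 1, 2, 3, 5, 6, 7}) = 4
G(13) = mex({0, 2, 3, 4, 6, 7}) = 1
G(14) = mex({0, 1, 4, 5, 6, 7}) = 2
G(15) = mex({0, 1, 2, 3, 4, 5, 6}) = 7
G(16) = mex({0, 2, 3, 5, 6, 7}) = 1
G(17) = mex({0, 1, 2, 3, 5, 6, 7}) = 4
G(18) = mex({0, 1, 2, 4, 5, 6}) = 3
G(19) = mex({0, 1, 3, 4, 5, 7}) = 2
G(20) = mex({0, 2, 3, 4, 5, 6, 7}) = 1
G(21) = mex({0, 1, 2, 3, 5, 6, 7}) = 4
G(22) = mex({0, 1, 2, 3, 4, 5, 7}) = 6
G(23) = mex({0, 1, 2, 3, 4, 5, 6}) = 7
G(24) = mex({0, 1, 2, 3, 5, 6, 7}) = 4
G(25) = mex({0, 2, 3, 4, 6, 7}) = 1
G(26) = mex({0, 1, 3, 4, 5, 6, 7}) = 2
G(27) = mex({0, 1, 2, 3, 4, 5, 6, 7}) = 8
G(28) = mex({0, 1, 2, 3, 4, 6, 7, 8}) = 5
G(29) = mex({0, 1, 2, 3, 5, 6, 7, 8, 9}) = 4
G(30) = mex({0, 1, 2, 3, 4, 5, 6, 9, 10}) = 7
G(31) = mex({0, 1, 3, 4, 5, 7, 10, 11}) = 2
G(32) = mex({0, 2, 3, 4, 5, 6, 7, 9, 11}) = 1
G(33) = mex({0, 1, 2, 3, 4, 5, 6, 7, 9, 12}) = 8
G(34) = mex({0, 1, 2, 3, 4, 5, 7, 8, 11, 12}) = 6
G(35) = mex({0, 1, 2, 3, 4, 5, 6, 8, 9, 10, 11}) = 7
G(36) = mex({0, 1, 2, 3, 5, 6, 7, 9, 10}) = 4
Therefore G(36) = 4.

4


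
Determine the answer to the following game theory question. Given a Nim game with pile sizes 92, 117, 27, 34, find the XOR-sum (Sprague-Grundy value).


We need the XOR (exclusive or) of all pile sizes.
After XOR-ing pile 1 (size 92): 0 XOR 92 = 92
After XOR-ing pile 2 (size 117): 92 XOR 117 = 41
After XOR-ing pile 3 (size 27): 41 XOR 27 = 50
After XOR-ing pile 4 (size 34): 50 XOR 34 = 16
The Nim-value of this position is 16.

16


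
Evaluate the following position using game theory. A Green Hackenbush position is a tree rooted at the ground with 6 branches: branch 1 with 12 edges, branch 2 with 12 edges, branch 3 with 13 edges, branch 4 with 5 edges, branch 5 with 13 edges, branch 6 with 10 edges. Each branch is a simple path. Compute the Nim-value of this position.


The tree has 6 branches from the ground vertex.
In Green Hackenbush, the Nim-value of a simple path of length k is k.
Branch 1: length 12, Nim-value = 12
Branch 2: length 12, Nim-value = 12
Branch 3: length 13, Nim-value = 13
Branch 4: length 5, Nim-value = 5
Branch 5: length 13, Nim-value = 13
Branch 6: length 10, Nim-value = 10
Total Nim-value = XOR of all branch values:
0 XOR 12 = 12
12 XOR 12 = 0
0 XOR 13 = 13
13 XOR 5 = 8
8 XOR 13 = 5
5 XOR 10 = 15
Nim-value of the tree = 15

15


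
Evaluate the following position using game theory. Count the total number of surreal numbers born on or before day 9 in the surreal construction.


Day 0: {|} = 0 is born. Count = 1.
Day n: the number of surreal numbers born by day n is 2^(n+1) - 1.
By day 0: 2^1 - 1 = 1
By day 1: 2^2 - 1 = 3
By day 2: 2^3 - 1 = 7
By day 3: 2^4 - 1 = 15
By day 4: 2^5 - 1 = 31
By day 5: 2^6 - 1 = 63
By day 6: 2^7 - 1 = 127
By day 7: 2^8 - 1 = 255
By day 8: 2^9 - 1 = 511
By day 9: 2^10 - 1 = 1023
By day 9: 1023 surreal numbers.

1023


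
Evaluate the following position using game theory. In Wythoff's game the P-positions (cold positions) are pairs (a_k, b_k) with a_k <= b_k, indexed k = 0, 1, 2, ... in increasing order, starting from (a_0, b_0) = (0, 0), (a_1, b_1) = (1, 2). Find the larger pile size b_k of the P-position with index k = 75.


By Wythoff's theorem, a_k = floor(k * phi) and b_k = floor(k * phi^2) = a_k + k, where phi = (1 + sqrt(5))/2 is the golden ratio.
phi = (1 + sqrt(5))/2 = 1.618034
phi^2 = phi + 1 = 2.618034
k = 75
k * phi^2 = 75 * 2.618034 = 196.352549
b_75 = floor(k * phi^2) = 196 (check: a_75 + k = 121 + 75 = 196)

196


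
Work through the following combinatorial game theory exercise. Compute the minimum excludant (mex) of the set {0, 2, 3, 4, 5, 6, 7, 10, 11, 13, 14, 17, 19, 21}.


Set = {0, 2, 3, 4, 5, 6, 7, 10, 11, 13, 14, 17, 19, 21}
0 is in the set.
1 is NOT in the set. This is the mex.
mex = 1

1


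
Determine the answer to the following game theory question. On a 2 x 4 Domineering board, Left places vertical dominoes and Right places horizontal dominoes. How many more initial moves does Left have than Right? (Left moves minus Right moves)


Board is 2 x 4 (rows x cols).
Left (vertical) placements: (rows-1) * cols = 1 * 4 = 4
Right (horizontal) placements: rows * (cols-1) = 2 * 3 = 6
Advantage = Left - Right = 4 - 6 = -2

-2


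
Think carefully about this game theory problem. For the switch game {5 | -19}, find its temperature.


The game is {5 | -19}, a switch {a | b} with numbers a > b.
Cooling {a | b} by t gives {a - t | b + t}, which stops being hot when a - t = b + t, i.e. at t = (a - b)/2. So the temperature of a switch is (a - b)/2.
Temperature = (Left option - Right option) / 2
= (5 - (-19)) / 2
= 24 / 2
= 12

12


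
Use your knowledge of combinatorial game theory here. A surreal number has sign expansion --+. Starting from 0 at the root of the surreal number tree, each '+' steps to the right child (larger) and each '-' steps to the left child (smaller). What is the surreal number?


Sign expansion: --+
Rule: track bounds (lo, hi), initially (-inf, +inf). On '+', the current value becomes lo and we move to the simplest number in (value, hi): value + 1 if hi = +inf, otherwise the midpoint (value + hi)/2. On '-', the current value becomes hi and we move to value - 1 if lo = -inf, otherwise the midpoint (lo + value)/2.
Start at 0.
Step 1: sign = -, move left. Bounds: (-inf, 0). Value = -1
Step 2: sign = -, move left. Bounds: (-inf, -1). Value = -2
Step 3: sign = +, move right. Bounds: (-2, -1). Value = -3/2
The surreal number with sign expansion --+ is -3/2.

-3/2


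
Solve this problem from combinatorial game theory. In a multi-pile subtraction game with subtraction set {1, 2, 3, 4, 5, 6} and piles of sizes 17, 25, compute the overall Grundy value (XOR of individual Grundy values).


Subtraction set: {1, 2, 3, 4, 5, 6}
For this subtraction set, G(n) = n mod 7 (period = max + 1 = 7).
Pile 1 (size 17): G(17) = 17 mod 7 = 3
Pile 2 (size 25): G(25) = 25 mod 7 = 4
Total Grundy value = XOR of all: 3 XOR 4 = 7

7


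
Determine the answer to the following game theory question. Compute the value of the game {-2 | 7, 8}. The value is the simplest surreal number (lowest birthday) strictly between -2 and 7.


Left options: {-2}, max = -2
Right options: {7, 8}, min = 7
All options are numbers and max(Left) < min(Right), so by the simplicity theorem the value is the simplest (earliest-born) number strictly between -2 and 7.
Integers -1 through 6 all lie strictly between -2 and 7.
Among integers, the simplest (lowest birthday = smallest |n|; 0 is born on day 0, +-n on day n) is 0.
No non-integer in the interval can be simpler: if x is a non-integer in the interval, then floor(x) or ceil(x) also lies in the interval (the interval contains an integer), and both are proper prefixes of x's sign expansion, i.e. born earlier. So the game value is 0.
Game value = 0

0


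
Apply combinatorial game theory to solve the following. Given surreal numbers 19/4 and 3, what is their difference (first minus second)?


x = 19/4, y = 3
Converting to common denominator: 4
x = 19/4, y = 12/4
x - y = 19/4 - 3 = 7/4

7/4


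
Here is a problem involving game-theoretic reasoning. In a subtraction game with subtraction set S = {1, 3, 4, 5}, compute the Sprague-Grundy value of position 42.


The subtraction set is S = {1, 3, 4, 5}.
G(k) = mex{ G(k - s) : s in S, s <= k }. We compute iteratively: G(0) = 0.
G(1) = mex({0}) = 1
G(2) = mex({1}) = 0
G(3) = mex({0}) = 1
G(4) = mex({0, 1}) = 2
G(5) = mex({0, 1, 2}) = 3
G(6) = mex({0, 1, 3}) = 2
G(7) = mex({0, 1, 2}) = 3
G(8) = mex({1, 2, 3}) = 0
G(9) = mex({0, 2, 3}) = 1
G(10) = mex({1, 2, 3}) = 0
G(11) = mex({0, 2, 3}) = 1
G(12) = mex({0, 1, 3}) = 2
Observe that G(8)..G(12) = 0, 1, 0, 1, 2 repeats G(0)..G(4) = 0, 1, 0, 1, 2.
For k >= max(S) = 5, G(k) is determined by the previous 5 values G(k-5)..G(k-1); a window of 5 consecutive values has recurred shifted by 8, so by induction G(k + 8) = G(k) for all k >= 0: the sequence is periodic from the start with period 8.
One period: G(0..7) = 0, 1, 0, 1, 2, 3, 2, 3.
42 mod 8 = 2, so G(42) = G(2) = 0.

0


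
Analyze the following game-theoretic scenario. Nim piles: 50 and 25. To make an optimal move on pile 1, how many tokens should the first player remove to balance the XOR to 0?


Piles: 50 and 25
Current XOR: 50 XOR 25 = 43 (non-zero, so this is an N-position).
To make the XOR zero, we need to find a move that balances the piles.
For pile 1 (size 50): target = 50 XOR 43 = 25
We reduce pile 1 from 50 to 25.
Tokens removed: 50 - 25 = 25
Verification: 25 XOR 25 = 0

25


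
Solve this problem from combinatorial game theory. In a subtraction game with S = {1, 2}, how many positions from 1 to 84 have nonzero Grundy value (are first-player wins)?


Subtraction set S = {1, 2}, so G(n) = n mod 3.
G(n) = 0 when n is a multiple of 3.
Multiples of 3 in [1, 84]: 28
N-positions (nonzero Grundy) = 84 - 28 = 56

56


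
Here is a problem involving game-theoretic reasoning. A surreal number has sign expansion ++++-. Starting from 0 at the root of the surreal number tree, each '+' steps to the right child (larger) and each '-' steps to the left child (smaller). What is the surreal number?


Sign expansion: ++++-
Rule: track bounds (lo, hi), initially (-inf, +inf). On '+', the current value becomes lo and we move to the simplest number in (value, hi): value + 1 if hi = +inf, otherwise the midpoint (value + hi)/2. On '-', the current value becomes hi and we move to value - 1 if lo = -inf, otherwise the midpoint (lo + value)/2.
Start at 0.
Step 1: sign = +, move right. Bounds: (0, +inf). Value = 1
Step 2: sign = +, move right. Bounds: (1, +inf). Value = 2
Step 3: sign = +, move right. Bounds: (2, +inf). Value = 3
Step 4: sign = +, move right. Bounds: (3, +inf). Value = 4
Step 5: sign = -, move left. Bounds: (3, 4). Value = 7/2
The surreal number with sign expansion ++++- is 7/2.

7/2


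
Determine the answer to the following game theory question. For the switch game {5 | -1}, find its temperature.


The game is {5 | -1}, a switch {a | b} with numbers a > b.
Cooling {a | b} by t gives {a - t | b + t}, which stops being hot when a - t = b + t, i.e. at t = (a - b)/2. So the temperature of a switch is (a - b)/2.
Temperature = (Left option - Right option) / 2
= (5 - (-1)) / 2
= 6 / 2
= 3

3


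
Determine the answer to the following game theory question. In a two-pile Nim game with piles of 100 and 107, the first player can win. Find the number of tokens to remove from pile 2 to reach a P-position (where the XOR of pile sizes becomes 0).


Piles: 100 and 107
Current XOR: 100 XOR 107 = 15 (non-zero, so this is an N-position).
To make the XOR zero, we need to find a move that balances the piles.
For pile 2 (size 107): target = 107 XOR 15 = 100
We reduce pile 2 from 107 to 100.
Tokens removed: 107 - 100 = 7
Verification: 100 XOR 100 = 0

7


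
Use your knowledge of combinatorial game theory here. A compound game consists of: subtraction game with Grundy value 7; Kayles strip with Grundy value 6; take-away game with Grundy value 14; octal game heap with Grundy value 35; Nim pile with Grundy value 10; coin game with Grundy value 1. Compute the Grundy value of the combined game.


By the Sprague-Grundy theorem, the Grundy value of a sum of games is the XOR of individual Grundy values.
subtraction game: Grundy value = 7. Running XOR: 0 XOR 7 = 7
Kayles strip: Grundy value = 6. Running XOR: 7 XOR 6 = 1
take-away game: Grundy value = 14. Running XOR: 1 XOR 14 = 15
octal game heap: Grundy value = 35. Running XOR: 15 XOR 35 = 44
Nim pile: Grundy value = 10. Running XOR: 44 XOR 10 = 38
coin game: Grundy value = 1. Running XOR: 38 XOR 1 = 39
The combined Grundy value is 39.

39


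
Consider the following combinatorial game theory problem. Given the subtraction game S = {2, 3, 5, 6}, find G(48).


The subtraction set is S = {2, 3, 5, 6}.
G(k) = mex{ G(k - s) : s in S, s <= k }. We compute iteratively: G(0) = 0.
G(1) = mex({}) = 0
G(2) = mex({0}) = 1
G(3) = mex({0}) = 1
G(4) = mex({0, 1}) = 2
G(5) = mex({0, 1}) = 2
G(6) = mex({0, 1, 2}) = 3
G(7) = mex({0, 1, 2}) = 3
G(8) = mex({1, 2, 3}) = 0
G(9) = mex({1, 2, 3}) = 0
G(10) = mex({0, 2, 3}) = 1
G(11) = mex({0, 2, 3}) = 1
G(12) = mex({0, 1, 3}) = 2
G(13) = mex({0, 1, 3}) = 2
Observe that G(8)..G(13) = 0, 0, 1, 1, 2, 2 repeats G(0)..G(5) = 0, 0, 1, 1, 2, 2.
For k >= max(S) = 6, G(k) is determined by the previous 6 values G(k-6)..G(k-1); a window of 6 consecutive values has recurred shifted by 8, so by induction G(k + 8) = G(k) for all k >= 0: the sequence is periodic from the start with period 8.
One period: G(0..7) = 0, 0, 1, 1, 2, 2, 3, 3.
48 mod 8 = 0, so G(48) = G(0) = 0.

0


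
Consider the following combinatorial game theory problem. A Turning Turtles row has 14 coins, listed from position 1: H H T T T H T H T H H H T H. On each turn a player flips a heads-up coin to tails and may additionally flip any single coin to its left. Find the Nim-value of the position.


Coins: H H T T T H T H T H H H T H
Key fact: a single head at position k behaves exactly like a Nim heap of size k (turning it to T and optionally flipping a coin at j < k corresponds to moving the heap from k to j, or to 0), and heads combine as a disjunctive sum (two heads at the same place would cancel, matching j XOR j = 0). So the Nim-value is the XOR of the 1-indexed positions of the heads.
Face-up positions (1-indexed): [1, 2, 6, 8, 10, 11, 12, 14]
XOR 0 with 1: 0 XOR 1 = 1
XOR 1 with 2: 1 XOR 2 = 3
XOR 3 with 6: 3 XOR 6 = 5
XOR 5 with 8: 5 XOR 8 = 13
XOR 13 with 10: 13 XOR 10 = 7
XOR 7 with 11: 7 XOR 11 = 12
XOR 12 with 12: 12 XOR 12 = 0
XOR 0 with 14: 0 XOR 14 = 14
Nim-value = 14

14


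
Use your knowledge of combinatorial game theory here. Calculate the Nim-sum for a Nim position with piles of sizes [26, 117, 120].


We need the XOR (exclusive or) of all pile sizes.
After XOR-ing pile 1 (size 26): 0 XOR 26 = 26
After XOR-ing pile 2 (size 117): 26 XOR 117 = 111
After XOR-ing pile 3 (size 120): 111 XOR 120 = 23
The Nim-value of this position is 23.

23


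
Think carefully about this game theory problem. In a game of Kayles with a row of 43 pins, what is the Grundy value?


Kayles: a move removes 1 or 2 adjacent pins from a contiguous row.
Removing pins from a row of k leaves two independent rows (a, b) with a + b = k - 1 (one pin) or a + b = k - 2 (two pins); an end removal gives a = 0.
By Sprague-Grundy, G(k) = mex{ G(a) XOR G(b) } over all these splits. G(0) = 0.
G(1): splits (0,0):0^0=0 -> mex({0}) = 1
G(2): splits (0,1):0^1=1 (0,0):0^0=0 -> mex({0, 1}) = 2
G(3): splits (0,2):0^2=2 (1,1):1^1=0 (0,1):0^1=1 -> mex({0, 1, 2}) = 3
G(4): splits (0,3):0^3=3 (1,2):1^2=3 (0,2):0^2=2 (1,1):1^1=0 -> mex({0, 2, 3}) = 1
G(5): splits (0,4):0^1=1 (1,3):1^3=2 (2,2):2^2=0 (0,3):0^3=3 (1,2):1^2=3 -> mex({0, 1, 2, 3}) = 4
G(6) = mex({0, 1, 2, 4}) = 3
G(7) = mex({0, 1, 3, 4, 5}) = 2
G(8) = mex({0, 2, 3, 5, 6}) = 1
G(9) = mex({0, 1, 2, 3, 6, 7}) = 4
G(10) = mex({0, 1, 3, 4, 5, 7}) = 2
G(11) = mex({0, 1, 2, 3, 4, 5}) = 6
G(12) = mex({0, 1, 2, 3, 5, 6, 7}) = 4
G(13) = mex({0, 2, 3, 4, 6, 7}) = 1
G(14) = mex({0, 1, 4, 5, 6, 7}) = 2
G(15) = mex({0, 1, 2, 3, 4, 5, 6}) = 7
G(16) = mex({0, 2, 3, 5, 6, 7}) = 1
G(17) = mex({0, 1, 2, 3, 5, 6, 7}) = 4
G(18) = mex({0, 1, 2, 4, 5, 6}) = 3
G(19) = mex({0, 1, 3, 4, 5, 7}) = 2
G(20) = mex({0, 2, 3, 4, 5, 6, 7}) = 1
G(21) = mex({0, 1, 2, 3, 5, 6, 7}) = 4
G(22) = mex({0, 1, 2, 3, 4, 5, 7}) = 6
G(23) = mex({0, 1, 2, 3, 4, 5, 6}) = 7
G(24) = mex({0, 1, 2, 3, 5, 6, 7}) = 4
G(25) = mex({0, 2, 3, 4, 6, 7}) = 1
G(26) = mex({0, 1, 3, 4, 5, 6, 7}) = 2
G(27) = mex({0, 1, 2, 3, 4, 5, 6, 7}) = 8
G(28) = mex({0, 1, 2, 3, 4, 6, 7, 8}) = 5
G(29) = mex({0, 1, 2, 3, 5, 6, 7, 8, 9}) = 4
G(30) = mex({0, 1, 2, 3, 4, 5, 6, 9, 10}) = 7
G(31) = mex({0, 1, 3, 4, 5, 7, 10, 11}) = 2
G(32) = mex({0, 2, 3, 4, 5, 6, 7, 9, 11}) = 1
G(33) = mex({0, 1, 2, 3, 4, 5, 6, 7, 9, 12}) = 8
G(34) = mex({0, 1, 2, 3, 4, 5, 7, 8, 11, 12}) = 6
G(35) = mex({0, 1, 2, 3, 4, 5, 6, 8, 9, 10, 11}) = 7
G(36) = mex({0, 1, 2, 3, 5, 6, 7, 9, 10}) = 4
G(37) = mex({0, 2, 3, 4, 6, 7, 9, 10, 11, 12}) = 1
G(38) = mex({0, 1, 3, 4, 5, 6, 7, 9, 10, 11, 12}) = 2
G(39) = mex({0, 1, 2, 4, 5, 6, 7, 9, 10, 12, 14}) = 3
G(40) = mex({0, 2, 3, 4, 6, 7, 11, 12, 14}) = 1
G(41) = mex({0, 1, 2, 3, 5, 6, 7, 9, 10, 11, 12}) = 4
G(42) = mex({0, 1, 2, 3, 4, 5, 6, 9, 10}) = 7
G(43) = mex({0, 1, 3, 4, 5, 7, 9, 10, 12, 15}) = 2
Therefore G(43) = 2.

2


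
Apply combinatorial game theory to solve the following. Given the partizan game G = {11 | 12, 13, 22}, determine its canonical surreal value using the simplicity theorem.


Left options: {11}, max = 11
Right options: {12, 13, 22}, min = 12
All options are numbers and max(Left) < min(Right), so by the simplicity theorem the value is the simplest (earliest-born) number strictly between 11 and 12.
No integer lies strictly between 11 and 12, so the value is the dyadic rational m/2^k in the interval with the smallest k (then m odd); search k = 1, 2, ...:
Denominator 2: 23/2 lies strictly between 11 and 12 -- found.
The simplest number in the interval is 23/2.
Game value = 23/2

23/2


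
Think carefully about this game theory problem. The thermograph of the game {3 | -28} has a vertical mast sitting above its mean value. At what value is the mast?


Game = {3 | -28}, a switch {a | b} with numbers a > b.
Its thermograph has left wall a - t and right wall b + t, which meet at t = (a - b)/2, where both equal (a + b)/2. So the mast (mean value) is at (a + b)/2.
Mean = (3 + (-28))/2 = -25/2 = -25/2

-25/2


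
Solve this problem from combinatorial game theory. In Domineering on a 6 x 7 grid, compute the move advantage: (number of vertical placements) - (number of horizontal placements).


Board is 6 x 7 (rows x cols).
Left (vertical) placements: (rows-1) * cols = 5 * 7 = 35
Right (horizontal) placements: rows * (cols-1) = 6 * 6 = 36
Advantage = Left - Right = 35 - 36 = -1

-1


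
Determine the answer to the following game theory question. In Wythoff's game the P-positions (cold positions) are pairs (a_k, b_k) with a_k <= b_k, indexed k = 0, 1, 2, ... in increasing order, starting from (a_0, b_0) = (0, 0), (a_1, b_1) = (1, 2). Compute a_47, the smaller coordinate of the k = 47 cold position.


By Wythoff's theorem, a_k = floor(k * phi) and b_k = floor(k * phi^2) = a_k + k, where phi = (1 + sqrt(5))/2 is the golden ratio.
phi = (1 + sqrt(5))/2 = 1.618034
k = 47
k * phi = 47 * 1.618034 = 76.047597
a_47 = floor(k * phi) = 76

76


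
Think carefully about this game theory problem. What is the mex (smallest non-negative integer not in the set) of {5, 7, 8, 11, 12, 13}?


Set = {5, 7, 8, 11, 12, 13}
0 is NOT in the set. This is the mex.
mex = 0

0


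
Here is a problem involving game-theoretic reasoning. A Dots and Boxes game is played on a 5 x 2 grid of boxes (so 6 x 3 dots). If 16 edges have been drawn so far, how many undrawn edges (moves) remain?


Grid: 5 x 2 boxes, i.e. 6 rows and 3 columns of dots.
Horizontal edges: (rows + 1) * cols = 6 * 2 = 12
Vertical edges: rows * (cols + 1) = 5 * 3 = 15
Total edges: 12 + 15 = 27
Edges drawn: 16
Remaining: 27 - 16 = 11

11


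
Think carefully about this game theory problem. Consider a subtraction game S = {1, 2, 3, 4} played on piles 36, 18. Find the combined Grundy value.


Subtraction set: {1, 2, 3, 4}
For this subtraction set, G(n) = n mod 5 (period = max + 1 = 5).
Pile 1 (size 36): G(36) = 36 mod 5 = 1
Pile 2 (size 18): G(18) = 18 mod 5 = 3
Total Grundy value = XOR of all: 1 XOR 3 = 2

2


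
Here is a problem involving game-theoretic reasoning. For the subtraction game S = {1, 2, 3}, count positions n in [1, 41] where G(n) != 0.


Subtraction set S = {1, 2, 3}, so G(n) = n mod 4.
G(n) = 0 when n is a multiple of 4.
Multiples of 4 in [1, 41]: 10
N-positions (nonzero Grundy) = 41 - 10 = 31

31


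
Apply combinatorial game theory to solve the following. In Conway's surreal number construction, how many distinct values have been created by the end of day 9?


Day 0: {|} = 0 is born. Count = 1.
Day n: the number of surreal numbers born by day n is 2^(n+1) - 1.
By day 0: 2^1 - 1 = 1
By day 1: 2^2 - 1 = 3
By day 2: 2^3 - 1 = 7
By day 3: 2^4 - 1 = 15
By day 4: 2^5 - 1 = 31
By day 5: 2^6 - 1 = 63
By day 6: 2^7 - 1 = 127
By day 7: 2^8 - 1 = 255
By day 8: 2^9 - 1 = 511
By day 9: 2^10 - 1 = 1023
By day 9: 1023 surreal numbers.

1023


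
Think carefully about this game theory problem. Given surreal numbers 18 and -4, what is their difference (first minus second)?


x = 18, y = -4
x - y = 18 - -4 = 22

22


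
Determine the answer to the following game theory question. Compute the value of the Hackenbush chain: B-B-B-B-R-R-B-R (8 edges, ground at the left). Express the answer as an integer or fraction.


Edges (from ground): B-B-B-B-R-R-B-R
By Berlekamp's sign-expansion rule, a Blue-Red Hackenbush stalk has the value of the surreal number whose sign sequence is the edge sequence with B -> + and R -> -.
Sign sequence: ++++--+-
Trace the sign expansion in the surreal number tree, starting from 0:
Edge 1: B (sign +) -> bounds (0, +inf), value = 1
Edge 2: B (sign +) -> bounds (1, +inf), value = 2
Edge 3: B (sign +) -> bounds (2, +inf), value = 3
Edge 4: B (sign +) -> bounds (3, +inf), value = 4
Edge 5: R (sign -) -> bounds (3, 4), value = 7/2
Edge 6: R (sign -) -> bounds (3, 7/2), value = 13/4
Edge 7: B (sign +) -> bounds (13/4, 7/2), value = 27/8
Edge 8: R (sign -) -> bounds (13/4, 27/8), value = 53/16
Game value = 53/16

53/16


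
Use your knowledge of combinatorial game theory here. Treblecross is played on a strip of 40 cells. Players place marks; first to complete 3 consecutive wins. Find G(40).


Treblecross: place X on empty cells; 3-in-a-row wins.
Playing within two cells of an existing X lets the opponent win at once, so sensible play treats the cells i-2..i+2 around each X as dead. The player left with no safe cell loses, so this is a normal-play take-away game on strips of safe cells.
Placing X at cell i (0-indexed) of a strip of k safe cells leaves independent strips of sizes max(0, i-2) and max(0, k-i-3). Hence G(k) = mex{ G(max(0,i-2)) XOR G(max(0,k-i-3)) : 0 <= i < k }, with G(0) = 0.
G(1): splits (0,0):0^0=0 -> mex({0}) = 1
G(2): splits (0,0):0^0=0 -> mex({0}) = 1
G(3): splits (0,0):0^0=0 -> mex({0}) = 1
G(4): splits (0,1):0^1=1 (0,0):0^0=0 -> mex({0, 1}) = 2
G(5): splits (0,2):0^1=1 (0,1):0^1=1 (0,0):0^0=0 -> mex({0, 1}) = 2
G(6) = mex({1}) = 0
G(7) = mex({0, 1, 2}) = 3
G(8) = mex({0, 1, 2}) = 3
G(9) = mex({0, 2}) = 1
G(10) = mex({0, 2, 3}) = 1
G(11) = mex({0, 3}) = 1
G(12) = mex({1, 3}) = 0
G(13) = mex({0, 1, 2, 3}) = 4
G(14) = mex({0, 1, 2}) = 3
G(15) = mex({0, 1, 2}) = 3
G(16) = mex({0, 1, 2, 4}) = 3
G(17) = mex({0, 1, 3, 4}) = 2
G(18) = mex({0, 1, 3, 4}) = 2
G(19) = mex({0, 1, 3, 5}) = 2
G(20) = mex({0, 1, 2, 3, 5}) = 4
G(21) = mex({0, 1, 2, 3, 5}) = 4
G(22) = mex({1, 2, 6}) = 0
G(23) = mex({0, 1, 2, 3, 4, 6}) = 5
G(24) = mex({0, 1, 2, 3, 4}) = 5
G(25) = mex({0, 1, 3, 4, 7}) = 2
G(26) = mex({0, 1, 3, 4, 5, 7}) = 2
G(27) = mex({0, 1, 3, 5}) = 2
G(28) = mex({0, 1, 2, 5}) = 3
G(29) = mex({0, 1, 2, 4, 5, 6}) = 3
G(30) = mex({1, 2, 4, 6}) = 0
G(31) = mex({0, 1, 2, 3, 4, 6}) = 5
G(32) = mex({1, 2, 3, 4, 7}) = 0
G(33) = mex({0, 3, 7}) = 1
G(34) = mex({0, 2, 3, 5, 7}) = 1
G(35) = mex({0, 2, 3, 5, 6}) = 1
G(36) = mex({0, 1, 2, 5, 6}) = 3
G(37) = mex({0, 1, 2, 4, 5, 6}) = 3
G(38) = mex({0, 1, 2, 4}) = 3
G(39) = mex({0, 1, 2, 3, 4, 7}) = 5
G(40) = mex({0, 1, 2, 3, 4, 5, 7}) = 6
Therefore G(40) = 6.

6


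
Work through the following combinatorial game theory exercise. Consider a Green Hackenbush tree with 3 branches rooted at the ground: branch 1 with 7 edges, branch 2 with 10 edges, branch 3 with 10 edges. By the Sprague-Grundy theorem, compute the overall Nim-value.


The tree has 3 branches from the ground vertex.
In Green Hackenbush, the Nim-value of a simple path of length k is k.
Branch 1: length 7, Nim-value = 7
Branch 2: length 10, Nim-value = 10
Branch 3: length 10, Nim-value = 10
Total Nim-value = XOR of all branch values:
0 XOR 7 = 7
7 XOR 10 = 13
13 XOR 10 = 7
Nim-value of the tree = 7

7


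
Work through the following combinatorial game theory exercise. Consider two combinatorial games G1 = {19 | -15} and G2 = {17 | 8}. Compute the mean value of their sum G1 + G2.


G1 = {19 | -15}, G2 = {17 | 8}
Each is a switch {a | b} with numbers a > b; its mean value is (a + b)/2, and mean value is additive over game sums: m(G1 + G2) = m(G1) + m(G2).
Mean of G1 = (19 + (-15))/2 = 4/2 = 2
Mean of G2 = (17 + (8))/2 = 25/2 = 25/2
Mean of G1 + G2 = 2 + 25/2 = 29/2

29/2


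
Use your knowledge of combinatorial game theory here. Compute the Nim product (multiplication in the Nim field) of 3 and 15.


Nim multiplication is bilinear over XOR: (u XOR v) * w = (u*w) XOR (v*w).
So we split each operand into its bit components and XOR the pairwise Nim products.
3 = 1 + 2 (as XOR of powers of 2).
15 = 1 + 2 + 4 + 8 (as XOR of powers of 2).
Using the standard Nim-product table on single bits:
  2*2 = 3,   2*4 = 8,   2*8 = 12,
  4*4 = 6,   4*8 = 11,  8*8 = 13,
and  1*x = x (identity), k*l = l*k (commutative).
Pairwise Nim products:
  1 * 1 = 1
  1 * 2 = 2
  1 * 4 = 4
  1 * 8 = 8
  2 * 1 = 2
  2 * 2 = 3
  2 * 4 = 8
  2 * 8 = 12
XOR them: 1 XOR 2 XOR 4 XOR 8 XOR 2 XOR 3 XOR 8 XOR 12 = 10.
Result: 3 * 15 = 10 (in Nim).

10


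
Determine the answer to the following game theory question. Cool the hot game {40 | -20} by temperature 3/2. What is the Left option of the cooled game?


Original game: {40 | -20} (a switch {a | b} with a > b).
Cooling by t (for t below the temperature (a - b)/2 = 30) taxes each move by t: {a | b} cooled by t is {a - t | b + t}.
Cooling amount: t = 3/2
Cooled Left option: 40 - 3/2 = 77/2
Cooled Right option: -20 + 3/2 = -37/2
Cooled game: {77/2 | -37/2}
Left option = 77/2

77/2
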